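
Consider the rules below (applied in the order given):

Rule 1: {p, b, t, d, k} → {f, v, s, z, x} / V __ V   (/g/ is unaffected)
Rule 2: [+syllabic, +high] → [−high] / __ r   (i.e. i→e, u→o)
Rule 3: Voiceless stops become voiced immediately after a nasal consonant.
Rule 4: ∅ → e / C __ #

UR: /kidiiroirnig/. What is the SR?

Rule 1 (intervocalic spirantization): /d/ is a stop between vowels /i/ and /i/, so it spirantizes to the fricative [z]. /kidiiroirnig/ → kiziiroirnig.
Rule 2 (pre-rhotic lowering): /i/ is a high vowel immediately before /r/, so it lowers to [e]. /i/ is a high vowel immediately before /r/, so it lowers to [e]. /kiziiroirnig/ → kizieroernig.
Rule 3 (post-nasal voicing): no segment meets the environment; /kizieroernig/ is unchanged.
Rule 4 (final e-epenthesis): the form ends in the consonant /g/, so [e] is inserted word-finally. /kizieroernig/ → kizieroernige.

kizieroernige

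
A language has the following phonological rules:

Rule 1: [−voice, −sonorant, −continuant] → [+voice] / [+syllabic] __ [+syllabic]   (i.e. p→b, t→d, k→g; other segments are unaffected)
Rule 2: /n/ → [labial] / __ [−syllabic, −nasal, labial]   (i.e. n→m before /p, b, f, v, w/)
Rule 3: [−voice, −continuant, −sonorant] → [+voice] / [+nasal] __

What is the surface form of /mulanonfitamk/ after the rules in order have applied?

mulanomfidamg

Rule 1 (intervocalic voicing): /t/ is a voiceless stop between vowels /i/ and /a/, so it voices to [d]. /mulanonfitamk/ → mulanonfidamk.
Rule 2 (nasal place assimilation): /n/ precedes the labial consonant /f/, so it assimilates in place to [m]. /mulanonfidamk/ → mulanomfidamk.
Rule 3 (post-nasal voicing): /k/ is a voiceless stop immediately after the nasal /m/, so it voices to [g]. /mulanomfidamk/ → mulanomfidamg.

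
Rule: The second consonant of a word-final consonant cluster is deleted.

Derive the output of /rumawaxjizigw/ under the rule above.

rumawaxjizig

/w/ is the second consonant of a word-final cluster /gw/, so it deletes.
The other instances of /r/, /m/, /w/, /x/, /j/, /z/, /g/ do not occur in the required environment and remain unchanged.
Surface form: [rumawaxjizig].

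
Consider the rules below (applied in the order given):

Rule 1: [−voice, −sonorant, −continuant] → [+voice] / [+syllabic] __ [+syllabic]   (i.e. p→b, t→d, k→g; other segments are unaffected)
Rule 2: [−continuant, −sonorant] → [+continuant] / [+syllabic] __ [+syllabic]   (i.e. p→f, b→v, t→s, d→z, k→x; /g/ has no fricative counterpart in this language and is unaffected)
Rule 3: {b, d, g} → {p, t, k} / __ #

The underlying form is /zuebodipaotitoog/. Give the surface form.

Rule 1 (intervocalic voicing): /p/ is a voiceless stop between vowels /i/ and /a/, so it voices to [b]. /t/ is a voiceless stop between vowels /o/ and /i/, so it voices to [d]. /t/ is a voiceless stop between vowels /i/ and /o/, so it voices to [d]. /zuebodipaotitoog/ → zuebodibaodidoog.
Rule 2 (intervocalic spirantization): /b/ is a stop between vowels /e/ and /o/, so it spirantizes to the fricative [v]. /d/ is a stop between vowels /o/ and /i/, so it spirantizes to the fricative [z]. /b/ is a stop between vowels /i/ and /a/, so it spirantizes to the fricative [v]. /d/ is a stop between vowels /o/ and /i/, so it spirantizes to the fricative [z]. /d/ is a stop between vowels /i/ and /o/, so it spirantizes to the fricative [z]. /zuebodibaodidoog/ → zuevozivaozizoog.
Rule 3 (final devoicing): /g/ is a voiced stop in word-final position, so it devoices to [k]. /zuevozivaozizoog/ → zuevozivaozizook.

zuevozivaozizook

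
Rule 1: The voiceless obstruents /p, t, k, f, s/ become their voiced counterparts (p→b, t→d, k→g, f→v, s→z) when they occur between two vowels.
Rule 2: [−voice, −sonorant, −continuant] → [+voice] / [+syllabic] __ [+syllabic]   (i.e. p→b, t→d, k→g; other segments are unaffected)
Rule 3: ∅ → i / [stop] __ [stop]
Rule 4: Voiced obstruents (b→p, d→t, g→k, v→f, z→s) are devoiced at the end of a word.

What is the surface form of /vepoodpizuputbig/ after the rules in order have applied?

veboodipizubutibik

Rule 1 (intervocalic voicing): /p/ is a voiceless obstruent between vowels /e/ and /o/, so it voices to [b]. /p/ is a voiceless obstruent between vowels /u/ and /u/, so it voices to [b]. /vepoodpizuputbig/ → veboodpizubutbig.
Rule 2 (intervocalic voicing): no segment meets the environment; /veboodpizubutbig/ is unchanged.
Rule 3 (stop-cluster i-epenthesis): /d/ and /p/ form a stop–stop cluster, so [i] is inserted between them. /t/ and /b/ form a stop–stop cluster, so [i] is inserted between them. /veboodpizubutbig/ → veboodipizubutibig.
Rule 4 (final devoicing): /g/ is a voiced obstruent in word-final position, so it devoices to [k]. /veboodipizubutibig/ → veboodipizubutibik.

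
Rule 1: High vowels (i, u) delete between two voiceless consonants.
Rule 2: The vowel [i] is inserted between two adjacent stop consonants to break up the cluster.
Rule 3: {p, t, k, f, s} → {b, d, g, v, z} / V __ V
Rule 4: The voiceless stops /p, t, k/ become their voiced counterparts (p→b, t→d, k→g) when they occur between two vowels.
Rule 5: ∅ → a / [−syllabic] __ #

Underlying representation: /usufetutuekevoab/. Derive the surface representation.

Rule 1 (high vowel syncope): /u/ is a high vowel flanked by voiceless consonants /s/ and /f/, so it deletes. /u/ is a high vowel flanked by voiceless consonants /t/ and /t/, so it deletes. /usufetutuekevoab/ → usfettuekevoab.
Rule 2 (stop-cluster i-epenthesis): /t/ and /t/ form a stop–stop cluster, so [i] is inserted between them. /usfettuekevoab/ → usfetituekevoab.
Rule 3 (intervocalic voicing): /t/ is a voiceless obstruent between vowels /e/ and /i/, so it voices to [d]. /t/ is a voiceless obstruent between vowels /i/ and /u/, so it voices to [d]. /k/ is a voiceless obstruent between vowels /e/ and /e/, so it voices to [g]. /usfetituekevoab/ → usfediduegevoab.
Rule 4 (intervocalic voicing): no segment meets the environment; /usfediduegevoab/ is unchanged.
Rule 5 (final a-epenthesis): the form ends in the consonant /b/, so [a] is inserted word-finally. /usfediduegevoab/ → usfediduegevoaba.

usfediduegevoaba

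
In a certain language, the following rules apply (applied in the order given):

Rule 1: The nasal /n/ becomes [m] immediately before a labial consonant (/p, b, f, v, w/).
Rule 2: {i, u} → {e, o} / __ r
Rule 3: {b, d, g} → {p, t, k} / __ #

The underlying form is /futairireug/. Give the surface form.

futaerereuk

Rule 1 (nasal place assimilation): no segment meets the environment; /futairireug/ is unchanged.
Rule 2 (pre-rhotic lowering): /i/ is a high vowel immediately before /r/, so it lowers to [e]. /i/ is a high vowel immediately before /r/, so it lowers to [e]. /futairireug/ → futaerereug.
Rule 3 (final devoicing): /g/ is a voiced stop in word-final position, so it devoices to [k]. /futaerereug/ → futaerereuk.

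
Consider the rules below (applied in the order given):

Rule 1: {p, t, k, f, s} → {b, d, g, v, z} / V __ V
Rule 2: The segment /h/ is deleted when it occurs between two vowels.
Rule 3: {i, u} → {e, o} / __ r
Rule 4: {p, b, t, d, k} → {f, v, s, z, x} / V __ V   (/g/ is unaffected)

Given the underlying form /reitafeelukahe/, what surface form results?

reizaveelugae

Rule 1 (intervocalic voicing): /t/ is a voiceless obstruent between vowels /i/ and /a/, so it voices to [d]. /f/ is a voiceless obstruent between vowels /a/ and /e/, so it voices to [v]. /k/ is a voiceless obstruent between vowels /u/ and /a/, so it voices to [g]. /reitafeelukahe/ → reidaveelugahe.
Rule 2 (intervocalic h-deletion): /h/ occurs between vowels /a/ and /e/, so it deletes. /reidaveelugahe/ → reidaveelugae.
Rule 3 (pre-rhotic lowering): no segment meets the environment; /reidaveelugae/ is unchanged.
Rule 4 (intervocalic spirantization): /d/ is a stop between vowels /i/ and /a/, so it spirantizes to the fricative [z]. /reidaveelugae/ → reizaveelugae.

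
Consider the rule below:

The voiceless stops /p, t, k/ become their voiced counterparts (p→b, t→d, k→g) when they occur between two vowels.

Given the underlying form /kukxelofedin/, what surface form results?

kukxelofedin

No segment of /kukxelofedin/ meets the structural description of the rule, so the form surfaces unchanged.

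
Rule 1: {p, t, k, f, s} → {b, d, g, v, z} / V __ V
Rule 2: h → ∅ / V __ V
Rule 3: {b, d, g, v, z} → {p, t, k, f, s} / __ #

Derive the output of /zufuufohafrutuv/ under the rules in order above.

Rule 1 (intervocalic voicing): /f/ is a voiceless obstruent between vowels /u/ and /u/, so it voices to [v]. /f/ is a voiceless obstruent between vowels /u/ and /o/, so it voices to [v]. /t/ is a voiceless obstruent between vowels /u/ and /u/, so it voices to [d]. /zufuufohafrutuv/ → zuvuuvohafruduv.
Rule 2 (intervocalic h-deletion): /h/ occurs between vowels /o/ and /a/, so it deletes. /zuvuuvohafruduv/ → zuvuuvoafruduv.
Rule 3 (final devoicing): /v/ is a voiced obstruent in word-final position, so it devoices to [f]. /zuvuuvoafruduv/ → zuvuuvoafruduf.

zuvuuvoafruduf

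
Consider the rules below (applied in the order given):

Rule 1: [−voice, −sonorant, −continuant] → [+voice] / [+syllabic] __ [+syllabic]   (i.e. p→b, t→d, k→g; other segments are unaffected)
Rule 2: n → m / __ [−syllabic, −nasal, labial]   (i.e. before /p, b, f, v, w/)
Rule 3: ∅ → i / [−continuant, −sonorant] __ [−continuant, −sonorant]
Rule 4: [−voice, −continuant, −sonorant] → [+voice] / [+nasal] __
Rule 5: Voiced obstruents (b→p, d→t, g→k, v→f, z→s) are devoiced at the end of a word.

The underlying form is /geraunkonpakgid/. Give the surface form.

Rule 1 (intervocalic voicing): no segment meets the environment; /geraunkonpakgid/ is unchanged.
Rule 2 (nasal place assimilation): /n/ precedes the labial consonant /p/, so it assimilates in place to [m]. /geraunkonpakgid/ → geraunkompakgid.
Rule 3 (stop-cluster i-epenthesis): /k/ and /g/ form a stop–stop cluster, so [i] is inserted between them. /geraunkompakgid/ → geraunkompakigid.
Rule 4 (post-nasal voicing): /k/ is a voiceless stop immediately after the nasal /n/, so it voices to [g]. /p/ is a voiceless stop immediately after the nasal /m/, so it voices to [b]. /geraunkompakigid/ → geraungombakigid.
Rule 5 (final devoicing): /d/ is a voiced obstruent in word-final position, so it devoices to [t]. /geraungombakigid/ → geraungombakigit.

geraungombakigit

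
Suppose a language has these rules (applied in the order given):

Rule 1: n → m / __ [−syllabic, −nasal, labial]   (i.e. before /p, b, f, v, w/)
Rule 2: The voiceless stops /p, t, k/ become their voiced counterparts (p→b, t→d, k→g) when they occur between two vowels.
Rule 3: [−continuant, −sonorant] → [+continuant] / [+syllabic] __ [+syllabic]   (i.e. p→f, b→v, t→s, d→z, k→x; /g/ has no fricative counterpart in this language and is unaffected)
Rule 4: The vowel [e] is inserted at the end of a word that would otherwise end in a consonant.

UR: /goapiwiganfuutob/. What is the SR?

Rule 1 (nasal place assimilation): /n/ precedes the labial consonant /f/, so it assimilates in place to [m]. /goapiwiganfuutob/ → goapiwigamfuutob.
Rule 2 (intervocalic voicing): /p/ is a voiceless stop between vowels /a/ and /i/, so it voices to [b]. /t/ is a voiceless stop between vowels /u/ and /o/, so it voices to [d]. /goapiwigamfuutob/ → goabiwigamfuudob.
Rule 3 (intervocalic spirantization): /b/ is a stop between vowels /a/ and /i/, so it spirantizes to the fricative [v]. /d/ is a stop between vowels /u/ and /o/, so it spirantizes to the fricative [z]. /goabiwigamfuudob/ → goaviwigamfuuzob.
Rule 4 (final e-epenthesis): the form ends in the consonant /b/, so [e] is inserted word-finally. /goaviwigamfuuzob/ → goaviwigamfuuzobe.

goaviwigamfuuzobe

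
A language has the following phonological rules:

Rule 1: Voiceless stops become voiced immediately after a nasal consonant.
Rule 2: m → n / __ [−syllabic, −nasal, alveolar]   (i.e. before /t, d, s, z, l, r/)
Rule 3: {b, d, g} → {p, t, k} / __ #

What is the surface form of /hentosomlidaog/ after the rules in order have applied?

hendosonlidaok

Rule 1 (post-nasal voicing): /t/ is a voiceless stop immediately after the nasal /n/, so it voices to [d]. /hentosomlidaog/ → hendosomlidaog.
Rule 2 (nasal place assimilation): /m/ precedes the alveolar consonant /l/, so it assimilates in place to [n]. /hendosomlidaog/ → hendosonlidaog.
Rule 3 (final devoicing): /g/ is a voiced stop in word-final position, so it devoices to [k]. /hendosonlidaog/ → hendosonlidaok.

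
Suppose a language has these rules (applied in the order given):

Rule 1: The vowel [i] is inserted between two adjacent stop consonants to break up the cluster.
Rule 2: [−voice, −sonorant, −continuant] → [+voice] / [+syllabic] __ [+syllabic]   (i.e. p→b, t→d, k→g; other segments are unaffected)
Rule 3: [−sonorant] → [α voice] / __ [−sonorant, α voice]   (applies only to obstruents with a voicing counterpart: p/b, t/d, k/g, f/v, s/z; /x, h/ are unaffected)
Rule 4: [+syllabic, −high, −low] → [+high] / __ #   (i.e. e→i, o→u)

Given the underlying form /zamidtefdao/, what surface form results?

zamididevdau

Rule 1 (stop-cluster i-epenthesis): /d/ and /t/ form a stop–stop cluster, so [i] is inserted between them. /zamidtefdao/ → zamiditefdao.
Rule 2 (intervocalic voicing): /t/ is a voiceless stop between vowels /i/ and /e/, so it voices to [d]. /zamiditefdao/ → zamididefdao.
Rule 3 (regressive voicing assimilation): /f/ precedes the voiced obstruent /d/, so it voices to [v] by assimilation. /zamididefdao/ → zamididevdao.
Rule 4 (final vowel raising): /o/ is a mid vowel in word-final position, so it raises to [u]. /zamididevdao/ → zamididevdau.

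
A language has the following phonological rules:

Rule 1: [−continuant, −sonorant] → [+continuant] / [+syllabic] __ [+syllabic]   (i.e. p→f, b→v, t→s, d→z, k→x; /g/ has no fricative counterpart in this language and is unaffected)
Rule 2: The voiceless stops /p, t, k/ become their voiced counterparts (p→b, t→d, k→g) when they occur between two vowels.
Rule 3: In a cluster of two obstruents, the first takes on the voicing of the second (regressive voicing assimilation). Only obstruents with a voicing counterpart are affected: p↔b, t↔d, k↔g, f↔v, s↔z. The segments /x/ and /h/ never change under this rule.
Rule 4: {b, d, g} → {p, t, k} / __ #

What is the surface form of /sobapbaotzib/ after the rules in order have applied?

Rule 1 (intervocalic spirantization): /b/ is a stop between vowels /o/ and /a/, so it spirantizes to the fricative [v]. /sobapbaotzib/ → sovapbaotzib.
Rule 2 (intervocalic voicing): no segment meets the environment; /sovapbaotzib/ is unchanged.
Rule 3 (regressive voicing assimilation): /p/ precedes the voiced obstruent /b/, so it voices to [b] by assimilation. /t/ precedes the voiced obstruent /z/, so it voices to [d] by assimilation. /sovapbaotzib/ → sovabbaodzib.
Rule 4 (final devoicing): /b/ is a voiced stop in word-final position, so it devoices to [p]. /sovabbaodzib/ → sovabbaodzip.

sovabbaodzip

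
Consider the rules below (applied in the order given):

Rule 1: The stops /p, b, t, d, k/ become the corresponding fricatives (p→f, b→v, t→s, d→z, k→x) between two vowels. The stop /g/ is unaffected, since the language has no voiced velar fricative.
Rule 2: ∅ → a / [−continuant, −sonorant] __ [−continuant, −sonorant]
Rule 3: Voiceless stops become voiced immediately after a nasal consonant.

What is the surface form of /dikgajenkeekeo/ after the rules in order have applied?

dikagajengeexeo

Rule 1 (intervocalic spirantization): /k/ is a stop between vowels /e/ and /e/, so it spirantizes to the fricative [x]. /dikgajenkeekeo/ → dikgajenkeexeo.
Rule 2 (stop-cluster a-epenthesis): /k/ and /g/ form a stop–stop cluster, so [a] is inserted between them. /dikgajenkeexeo/ → dikagajenkeexeo.
Rule 3 (post-nasal voicing): /k/ is a voiceless stop immediately after the nasal /n/, so it voices to [g]. /dikagajenkeexeo/ → dikagajengeexeo.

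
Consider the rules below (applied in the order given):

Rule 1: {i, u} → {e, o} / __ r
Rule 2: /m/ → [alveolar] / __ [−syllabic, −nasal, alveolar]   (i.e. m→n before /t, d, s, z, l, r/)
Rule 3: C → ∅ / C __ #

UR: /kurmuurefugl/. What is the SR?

kormuorefug

Rule 1 (pre-rhotic lowering): /u/ is a high vowel immediately before /r/, so it lowers to [o]. /u/ is a high vowel immediately before /r/, so it lowers to [o]. /kurmuurefugl/ → kormuorefugl.
Rule 2 (nasal place assimilation): no segment meets the environment; /kormuorefugl/ is unchanged.
Rule 3 (final cluster simplification): /l/ is the second consonant of a word-final cluster /gl/, so it deletes. /kormuorefugl/ → kormuorefug.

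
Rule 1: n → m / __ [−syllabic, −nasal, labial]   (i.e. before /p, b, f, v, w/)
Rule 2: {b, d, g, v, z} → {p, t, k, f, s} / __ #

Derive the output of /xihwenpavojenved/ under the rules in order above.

Rule 1 (nasal place assimilation): /n/ precedes the labial consonant /p/, so it assimilates in place to [m]. /n/ precedes the labial consonant /v/, so it assimilates in place to [m]. /xihwenpavojenved/ → xihwempavojemved.
Rule 2 (final devoicing): /d/ is a voiced obstruent in word-final position, so it devoices to [t]. /xihwempavojemved/ → xihwempavojemvet.

xihwempavojemvet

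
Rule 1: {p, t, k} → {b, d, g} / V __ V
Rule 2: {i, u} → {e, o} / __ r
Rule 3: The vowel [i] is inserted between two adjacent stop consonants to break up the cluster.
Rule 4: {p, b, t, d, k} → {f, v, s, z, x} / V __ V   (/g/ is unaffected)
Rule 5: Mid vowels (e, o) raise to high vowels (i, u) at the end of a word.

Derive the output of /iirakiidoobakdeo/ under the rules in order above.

Rule 1 (intervocalic voicing): /k/ is a voiceless stop between vowels /a/ and /i/, so it voices to [g]. /iirakiidoobakdeo/ → iiragiidoobakdeo.
Rule 2 (pre-rhotic lowering): /i/ is a high vowel immediately before /r/, so it lowers to [e]. /iiragiidoobakdeo/ → ieragiidoobakdeo.
Rule 3 (stop-cluster i-epenthesis): /k/ and /d/ form a stop–stop cluster, so [i] is inserted between them. /ieragiidoobakdeo/ → ieragiidoobakideo.
Rule 4 (intervocalic spirantization): /d/ is a stop between vowels /i/ and /o/, so it spirantizes to the fricative [z]. /b/ is a stop between vowels /o/ and /a/, so it spirantizes to the fricative [v]. /k/ is a stop between vowels /a/ and /i/, so it spirantizes to the fricative [x]. /d/ is a stop between vowels /i/ and /e/, so it spirantizes to the fricative [z]. /ieragiidoobakideo/ → ieragiizoovaxizeo.
Rule 5 (final vowel raising): /o/ is a mid vowel in word-final position, so it raises to [u]. /ieragiizoovaxizeo/ → ieragiizoovaxizeu.

ieragiizoovaxizeu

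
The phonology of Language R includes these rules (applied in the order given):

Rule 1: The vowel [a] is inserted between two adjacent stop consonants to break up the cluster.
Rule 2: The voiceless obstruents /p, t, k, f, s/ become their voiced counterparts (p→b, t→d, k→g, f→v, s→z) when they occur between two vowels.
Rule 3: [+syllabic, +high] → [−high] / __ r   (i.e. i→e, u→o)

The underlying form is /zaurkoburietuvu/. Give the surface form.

Rule 1 (stop-cluster a-epenthesis): no segment meets the environment; /zaurkoburietuvu/ is unchanged.
Rule 2 (intervocalic voicing): /t/ is a voiceless obstruent between vowels /e/ and /u/, so it voices to [d]. /zaurkoburietuvu/ → zaurkoburieduvu.
Rule 3 (pre-rhotic lowering): /u/ is a high vowel immediately before /r/, so it lowers to [o]. /u/ is a high vowel immediately before /r/, so it lowers to [o]. /zaurkoburieduvu/ → zaorkoborieduvu.

zaorkoborieduvu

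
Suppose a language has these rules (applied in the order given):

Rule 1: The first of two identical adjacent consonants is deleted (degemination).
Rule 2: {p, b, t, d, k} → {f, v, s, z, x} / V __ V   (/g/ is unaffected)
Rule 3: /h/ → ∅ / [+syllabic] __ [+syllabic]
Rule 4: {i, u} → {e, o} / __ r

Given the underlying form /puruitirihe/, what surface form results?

poruiserie

Rule 1 (degemination): no segment meets the environment; /puruitirihe/ is unchanged.
Rule 2 (intervocalic spirantization): /t/ is a stop between vowels /i/ and /i/, so it spirantizes to the fricative [s]. /puruitirihe/ → puruisirihe.
Rule 3 (intervocalic h-deletion): /h/ occurs between vowels /i/ and /e/, so it deletes. /puruisirihe/ → puruisirie.
Rule 4 (pre-rhotic lowering): /u/ is a high vowel immediately before /r/, so it lowers to [o]. /i/ is a high vowel immediately before /r/, so it lowers to [e]. /puruisirie/ → poruiserie.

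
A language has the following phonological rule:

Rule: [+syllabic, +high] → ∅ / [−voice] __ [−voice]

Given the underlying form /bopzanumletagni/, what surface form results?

No segment of /bopzanumletagni/ meets the structural description of the rule, so the form surfaces unchanged.

bopzanumletagni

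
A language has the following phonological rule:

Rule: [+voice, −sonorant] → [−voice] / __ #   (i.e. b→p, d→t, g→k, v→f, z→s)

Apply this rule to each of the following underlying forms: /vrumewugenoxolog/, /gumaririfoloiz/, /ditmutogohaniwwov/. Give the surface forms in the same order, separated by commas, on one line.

/vrumewugenoxolog/: /g/ is a voiced obstruent in word-final position, so it devoices to [k]. → [vrumewugenoxolok].
/gumaririfoloiz/: /z/ is a voiced obstruent in word-final position, so it devoices to [s]. → [gumaririfolois].
/ditmutogohaniwwov/: /v/ is a voiced obstruent in word-final position, so it devoices to [f]. → [ditmutogohaniwwof].

vrumewugenoxolok, gumaririfolois, ditmutogohaniwwof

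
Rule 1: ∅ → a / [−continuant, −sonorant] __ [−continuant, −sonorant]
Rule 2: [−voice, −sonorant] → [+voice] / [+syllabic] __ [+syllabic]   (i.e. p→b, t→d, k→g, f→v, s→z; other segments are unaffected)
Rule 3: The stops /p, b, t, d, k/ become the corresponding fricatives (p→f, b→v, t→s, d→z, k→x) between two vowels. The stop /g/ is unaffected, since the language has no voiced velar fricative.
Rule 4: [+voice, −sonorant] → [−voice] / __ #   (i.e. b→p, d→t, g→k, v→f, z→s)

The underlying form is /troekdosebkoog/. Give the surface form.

Rule 1 (stop-cluster a-epenthesis): /k/ and /d/ form a stop–stop cluster, so [a] is inserted between them. /b/ and /k/ form a stop–stop cluster, so [a] is inserted between them. /troekdosebkoog/ → troekadosebakoog.
Rule 2 (intervocalic voicing): /k/ is a voiceless obstruent between vowels /e/ and /a/, so it voices to [g]. /s/ is a voiceless obstruent between vowels /o/ and /e/, so it voices to [z]. /k/ is a voiceless obstruent between vowels /a/ and /o/, so it voices to [g]. /troekadosebakoog/ → troegadozebagoog.
Rule 3 (intervocalic spirantization): /d/ is a stop between vowels /a/ and /o/, so it spirantizes to the fricative [z]. /b/ is a stop between vowels /e/ and /a/, so it spirantizes to the fricative [v]. /troegadozebagoog/ → troegazozevagoog.
Rule 4 (final devoicing): /g/ is a voiced obstruent in word-final position, so it devoices to [k]. /troegazozevagoog/ → troegazozevagook.

troegazozevagook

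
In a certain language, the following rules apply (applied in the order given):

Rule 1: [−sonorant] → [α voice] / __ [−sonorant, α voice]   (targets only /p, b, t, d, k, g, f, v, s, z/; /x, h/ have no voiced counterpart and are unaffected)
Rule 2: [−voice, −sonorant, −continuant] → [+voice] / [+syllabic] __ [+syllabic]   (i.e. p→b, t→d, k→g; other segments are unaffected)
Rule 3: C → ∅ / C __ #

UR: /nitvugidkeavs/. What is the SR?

nidvugitkeaf

Rule 1 (regressive voicing assimilation): /t/ precedes the voiced obstruent /v/, so it voices to [d] by assimilation. /d/ precedes the voiceless obstruent /k/, so it devoices to [t] by assimilation. /v/ precedes the voiceless obstruent /s/, so it devoices to [f] by assimilation. /nitvugidkeavs/ → nidvugitkeafs.
Rule 2 (intervocalic voicing): no segment meets the environment; /nidvugitkeafs/ is unchanged.
Rule 3 (final cluster simplification): /s/ is the second consonant of a word-final cluster /fs/, so it deletes. /nidvugitkeafs/ → nidvugitkeaf.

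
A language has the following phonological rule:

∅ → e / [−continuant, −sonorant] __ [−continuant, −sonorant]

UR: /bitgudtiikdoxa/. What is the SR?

/t/ and /g/ form a stop–stop cluster, so [e] is inserted between them.
/d/ and /t/ form a stop–stop cluster, so [e] is inserted between them.
/k/ and /d/ form a stop–stop cluster, so [e] is inserted between them.
Surface form: [bitegudetiikedoxa].

bitegudetiikedoxa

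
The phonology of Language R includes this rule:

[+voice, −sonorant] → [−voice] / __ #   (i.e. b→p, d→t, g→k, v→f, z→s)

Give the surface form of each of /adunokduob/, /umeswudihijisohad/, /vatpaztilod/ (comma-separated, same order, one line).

/adunokduob/: /b/ is a voiced obstruent in word-final position, so it devoices to [p]. → [adunokduop].
/umeswudihijisohad/: /d/ is a voiced obstruent in word-final position, so it devoices to [t]. → [umeswudihijisohat].
/vatpaztilod/: /d/ is a voiced obstruent in word-final position, so it devoices to [t]. → [vatpaztilot].

adunokduop, umeswudihijisohat, vatpaztilot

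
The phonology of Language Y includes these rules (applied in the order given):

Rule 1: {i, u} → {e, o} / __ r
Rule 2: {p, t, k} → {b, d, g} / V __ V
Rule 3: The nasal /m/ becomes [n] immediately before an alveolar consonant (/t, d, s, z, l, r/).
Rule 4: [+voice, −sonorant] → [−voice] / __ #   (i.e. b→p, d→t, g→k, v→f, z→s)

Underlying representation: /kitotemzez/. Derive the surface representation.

kidodenzes

Rule 1 (pre-rhotic lowering): no segment meets the environment; /kitotemzez/ is unchanged.
Rule 2 (intervocalic voicing): /t/ is a voiceless stop between vowels /i/ and /o/, so it voices to [d]. /t/ is a voiceless stop between vowels /o/ and /e/, so it voices to [d]. /kitotemzez/ → kidodemzez.
Rule 3 (nasal place assimilation): /m/ precedes the alveolar consonant /z/, so it assimilates in place to [n]. /kidodemzez/ → kidodenzez.
Rule 4 (final devoicing): /z/ is a voiced obstruent in word-final position, so it devoices to [s]. /kidodenzez/ → kidodenzes.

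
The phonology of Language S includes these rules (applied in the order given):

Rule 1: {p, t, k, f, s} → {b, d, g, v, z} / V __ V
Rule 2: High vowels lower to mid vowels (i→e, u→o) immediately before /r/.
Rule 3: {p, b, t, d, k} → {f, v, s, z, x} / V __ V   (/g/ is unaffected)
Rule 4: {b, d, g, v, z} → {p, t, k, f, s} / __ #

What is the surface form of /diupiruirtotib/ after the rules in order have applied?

diuveruertozip

Rule 1 (intervocalic voicing): /p/ is a voiceless obstruent between vowels /u/ and /i/, so it voices to [b]. /t/ is a voiceless obstruent between vowels /o/ and /i/, so it voices to [d]. /diupiruirtotib/ → diubiruirtodib.
Rule 2 (pre-rhotic lowering): /i/ is a high vowel immediately before /r/, so it lowers to [e]. /i/ is a high vowel immediately before /r/, so it lowers to [e]. /diubiruirtodib/ → diuberuertodib.
Rule 3 (intervocalic spirantization): /b/ is a stop between vowels /u/ and /e/, so it spirantizes to the fricative [v]. /d/ is a stop between vowels /o/ and /i/, so it spirantizes to the fricative [z]. /diuberuertodib/ → diuveruertozib.
Rule 4 (final devoicing): /b/ is a voiced obstruent in word-final position, so it devoices to [p]. /diuveruertozib/ → diuveruertozip.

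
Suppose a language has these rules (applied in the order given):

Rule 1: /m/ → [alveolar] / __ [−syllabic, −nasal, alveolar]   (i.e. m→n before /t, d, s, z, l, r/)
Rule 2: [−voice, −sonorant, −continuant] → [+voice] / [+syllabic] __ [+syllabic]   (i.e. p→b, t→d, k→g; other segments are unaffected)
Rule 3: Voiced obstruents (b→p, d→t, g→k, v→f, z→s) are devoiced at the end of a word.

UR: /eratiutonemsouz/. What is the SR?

eradiudonensous

Rule 1 (nasal place assimilation): /m/ precedes the alveolar consonant /s/, so it assimilates in place to [n]. /eratiutonemsouz/ → eratiutonensouz.
Rule 2 (intervocalic voicing): /t/ is a voiceless stop between vowels /a/ and /i/, so it voices to [d]. /t/ is a voiceless stop between vowels /u/ and /o/, so it voices to [d]. /eratiutonensouz/ → eradiudonensouz.
Rule 3 (final devoicing): /z/ is a voiced obstruent in word-final position, so it devoices to [s]. /eradiudonensouz/ → eradiudonensous.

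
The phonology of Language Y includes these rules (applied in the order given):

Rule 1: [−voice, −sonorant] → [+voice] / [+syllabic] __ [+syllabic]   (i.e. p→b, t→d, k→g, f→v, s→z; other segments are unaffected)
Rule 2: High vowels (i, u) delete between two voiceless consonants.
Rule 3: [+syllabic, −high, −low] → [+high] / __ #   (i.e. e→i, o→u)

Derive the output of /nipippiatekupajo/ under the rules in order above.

nibippiadegubaju

Rule 1 (intervocalic voicing): /p/ is a voiceless obstruent between vowels /i/ and /i/, so it voices to [b]. /t/ is a voiceless obstruent between vowels /a/ and /e/, so it voices to [d]. /k/ is a voiceless obstruent between vowels /e/ and /u/, so it voices to [g]. /p/ is a voiceless obstruent between vowels /u/ and /a/, so it voices to [b]. /nipippiatekupajo/ → nibippiadegubajo.
Rule 2 (high vowel syncope): no segment meets the environment; /nibippiadegubajo/ is unchanged.
Rule 3 (final vowel raising): /o/ is a mid vowel in word-final position, so it raises to [u]. /nibippiadegubajo/ → nibippiadegubaju.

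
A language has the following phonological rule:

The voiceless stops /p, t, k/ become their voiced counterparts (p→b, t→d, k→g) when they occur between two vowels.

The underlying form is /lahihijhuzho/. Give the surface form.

No segment of /lahihijhuzho/ meets the structural description of the rule, so the form surfaces unchanged.

lahihijhuzho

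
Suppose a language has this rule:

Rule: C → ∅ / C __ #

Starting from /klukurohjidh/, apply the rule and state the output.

/h/ is the second consonant of a word-final cluster /dh/, so it deletes.
The other instances of /k/, /l/, /r/, /h/, /j/, /d/ do not occur in the required environment and remain unchanged.
Surface form: [klukurohjid].

klukurohjid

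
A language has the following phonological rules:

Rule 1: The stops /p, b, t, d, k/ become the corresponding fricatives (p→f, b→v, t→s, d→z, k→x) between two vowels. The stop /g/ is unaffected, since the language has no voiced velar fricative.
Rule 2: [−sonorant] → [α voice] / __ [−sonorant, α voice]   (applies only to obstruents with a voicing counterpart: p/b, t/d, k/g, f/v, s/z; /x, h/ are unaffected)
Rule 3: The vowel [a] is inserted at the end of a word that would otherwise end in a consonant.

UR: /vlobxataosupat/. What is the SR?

vlopxasaosufata

Rule 1 (intervocalic spirantization): /t/ is a stop between vowels /a/ and /a/, so it spirantizes to the fricative [s]. /p/ is a stop between vowels /u/ and /a/, so it spirantizes to the fricative [f]. /vlobxataosupat/ → vlobxasaosufat.
Rule 2 (regressive voicing assimilation): /b/ precedes the voiceless obstruent /x/, so it devoices to [p] by assimilation. /vlobxasaosufat/ → vlopxasaosufat.
Rule 3 (final a-epenthesis): the form ends in the consonant /t/, so [a] is inserted word-finally. /vlopxasaosufat/ → vlopxasaosufata.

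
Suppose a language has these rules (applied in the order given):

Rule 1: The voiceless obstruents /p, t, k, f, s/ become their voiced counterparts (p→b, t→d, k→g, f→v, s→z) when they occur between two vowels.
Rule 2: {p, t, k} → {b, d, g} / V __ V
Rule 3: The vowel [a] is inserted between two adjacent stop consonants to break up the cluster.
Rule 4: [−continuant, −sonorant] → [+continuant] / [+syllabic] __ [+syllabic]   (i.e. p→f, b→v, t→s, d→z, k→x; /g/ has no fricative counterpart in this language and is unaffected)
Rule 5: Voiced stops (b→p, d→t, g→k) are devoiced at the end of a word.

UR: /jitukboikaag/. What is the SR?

jizuxavoigaak

Rule 1 (intervocalic voicing): /t/ is a voiceless obstruent between vowels /i/ and /u/, so it voices to [d]. /k/ is a voiceless obstruent between vowels /i/ and /a/, so it voices to [g]. /jitukboikaag/ → jidukboigaag.
Rule 2 (intervocalic voicing): no segment meets the environment; /jidukboigaag/ is unchanged.
Rule 3 (stop-cluster a-epenthesis): /k/ and /b/ form a stop–stop cluster, so [a] is inserted between them. /jidukboigaag/ → jidukaboigaag.
Rule 4 (intervocalic spirantization): /d/ is a stop between vowels /i/ and /u/, so it spirantizes to the fricative [z]. /k/ is a stop between vowels /u/ and /a/, so it spirantizes to the fricative [x]. /b/ is a stop between vowels /a/ and /o/, so it spirantizes to the fricative [v]. /jidukaboigaag/ → jizuxavoigaag.
Rule 5 (final devoicing): /g/ is a voiced stop in word-final position, so it devoices to [k]. /jizuxavoigaag/ → jizuxavoigaak.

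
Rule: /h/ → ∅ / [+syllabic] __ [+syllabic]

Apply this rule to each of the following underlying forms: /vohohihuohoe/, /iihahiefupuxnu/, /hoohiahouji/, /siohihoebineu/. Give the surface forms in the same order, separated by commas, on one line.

/vohohihuohoe/: /h/ occurs between vowels /o/ and /o/, so it deletes. /h/ occurs between vowels /o/ and /i/, so it deletes. /h/ occurs between vowels /i/ and /u/, so it deletes. /h/ occurs between vowels /o/ and /o/, so it deletes. → [vooiuooe].
/iihahiefupuxnu/: /h/ occurs between vowels /i/ and /a/, so it deletes. /h/ occurs between vowels /a/ and /i/, so it deletes. → [iiaiefupuxnu].
/hoohiahouji/: /h/ occurs between vowels /o/ and /i/, so it deletes. /h/ occurs between vowels /a/ and /o/, so it deletes. → [hooiaouji].
/siohihoebineu/: /h/ occurs between vowels /o/ and /i/, so it deletes. /h/ occurs between vowels /i/ and /o/, so it deletes. → [sioioebineu].

vooiuooe, iiaiefupuxnu, hooiaouji, sioioebineu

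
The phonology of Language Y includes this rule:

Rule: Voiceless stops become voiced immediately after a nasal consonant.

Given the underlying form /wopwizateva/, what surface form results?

wopwizateva

No segment of /wopwizateva/ meets the structural description of the rule, so the form surfaces unchanged.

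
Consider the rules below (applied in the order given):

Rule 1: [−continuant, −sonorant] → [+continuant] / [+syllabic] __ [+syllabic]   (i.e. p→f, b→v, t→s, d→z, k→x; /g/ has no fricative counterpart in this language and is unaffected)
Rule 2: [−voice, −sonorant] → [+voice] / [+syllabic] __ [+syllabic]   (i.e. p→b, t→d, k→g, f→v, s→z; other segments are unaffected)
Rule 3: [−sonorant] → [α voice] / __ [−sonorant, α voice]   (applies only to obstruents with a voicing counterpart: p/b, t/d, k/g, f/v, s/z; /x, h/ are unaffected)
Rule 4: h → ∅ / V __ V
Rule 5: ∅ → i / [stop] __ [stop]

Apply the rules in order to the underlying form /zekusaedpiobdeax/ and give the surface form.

zexuzaetipiobideax

Rule 1 (intervocalic spirantization): /k/ is a stop between vowels /e/ and /u/, so it spirantizes to the fricative [x]. /zekusaedpiobdeax/ → zexusaedpiobdeax.
Rule 2 (intervocalic voicing): /s/ is a voiceless obstruent between vowels /u/ and /a/, so it voices to [z]. /zexusaedpiobdeax/ → zexuzaedpiobdeax.
Rule 3 (regressive voicing assimilation): /d/ precedes the voiceless obstruent /p/, so it devoices to [t] by assimilation. /zexuzaedpiobdeax/ → zexuzaetpiobdeax.
Rule 4 (intervocalic h-deletion): no segment meets the environment; /zexuzaetpiobdeax/ is unchanged.
Rule 5 (stop-cluster i-epenthesis): /t/ and /p/ form a stop–stop cluster, so [i] is inserted between them. /b/ and /d/ form a stop–stop cluster, so [i] is inserted between them. /zexuzaetpiobdeax/ → zexuzaetipiobideax.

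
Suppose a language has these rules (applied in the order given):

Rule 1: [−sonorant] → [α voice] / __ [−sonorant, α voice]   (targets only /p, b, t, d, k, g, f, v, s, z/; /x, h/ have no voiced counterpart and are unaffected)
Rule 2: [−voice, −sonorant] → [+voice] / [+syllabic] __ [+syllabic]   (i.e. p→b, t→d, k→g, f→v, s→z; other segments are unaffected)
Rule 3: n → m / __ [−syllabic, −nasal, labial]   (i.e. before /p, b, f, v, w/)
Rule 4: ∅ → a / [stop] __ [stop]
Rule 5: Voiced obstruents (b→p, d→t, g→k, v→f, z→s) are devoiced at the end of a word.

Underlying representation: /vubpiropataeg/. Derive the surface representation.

Rule 1 (regressive voicing assimilation): /b/ precedes the voiceless obstruent /p/, so it devoices to [p] by assimilation. /vubpiropataeg/ → vuppiropataeg.
Rule 2 (intervocalic voicing): /p/ is a voiceless obstruent between vowels /o/ and /a/, so it voices to [b]. /t/ is a voiceless obstruent between vowels /a/ and /a/, so it voices to [d]. /vuppiropataeg/ → vuppirobadaeg.
Rule 3 (nasal place assimilation): no segment meets the environment; /vuppirobadaeg/ is unchanged.
Rule 4 (stop-cluster a-epenthesis): /p/ and /p/ form a stop–stop cluster, so [a] is inserted between them. /vuppirobadaeg/ → vupapirobadaeg.
Rule 5 (final devoicing): /g/ is a voiced obstruent in word-final position, so it devoices to [k]. /vupapirobadaeg/ → vupapirobadaek.

vupapirobadaek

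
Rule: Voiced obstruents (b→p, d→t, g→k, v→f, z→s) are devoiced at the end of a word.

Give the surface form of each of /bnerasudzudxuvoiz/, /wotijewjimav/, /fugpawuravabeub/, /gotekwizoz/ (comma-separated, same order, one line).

bnerasudzudxuvois, wotijewjimaf, fugpawuravabeup, gotekwizos

/bnerasudzudxuvoiz/: /z/ is a voiced obstruent in word-final position, so it devoices to [s]. → [bnerasudzudxuvois].
/wotijewjimav/: /v/ is a voiced obstruent in word-final position, so it devoices to [f]. → [wotijewjimaf].
/fugpawuravabeub/: /b/ is a voiced obstruent in word-final position, so it devoices to [p]. → [fugpawuravabeup].
/gotekwizoz/: /z/ is a voiced obstruent in word-final position, so it devoices to [s]. → [gotekwizos].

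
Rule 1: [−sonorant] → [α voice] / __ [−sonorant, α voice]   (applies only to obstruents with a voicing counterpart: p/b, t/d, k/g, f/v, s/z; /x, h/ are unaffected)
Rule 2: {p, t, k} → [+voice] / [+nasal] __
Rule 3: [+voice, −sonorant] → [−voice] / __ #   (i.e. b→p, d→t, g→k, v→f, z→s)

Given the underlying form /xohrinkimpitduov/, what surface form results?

Rule 1 (regressive voicing assimilation): /t/ precedes the voiced obstruent /d/, so it voices to [d] by assimilation. /xohrinkimpitduov/ → xohrinkimpidduov.
Rule 2 (post-nasal voicing): /k/ is a voiceless stop immediately after the nasal /n/, so it voices to [g]. /p/ is a voiceless stop immediately after the nasal /m/, so it voices to [b]. /xohrinkimpidduov/ → xohringimbidduov.
Rule 3 (final devoicing): /v/ is a voiced obstruent in word-final position, so it devoices to [f]. /xohringimbidduov/ → xohringimbidduof.

xohringimbidduof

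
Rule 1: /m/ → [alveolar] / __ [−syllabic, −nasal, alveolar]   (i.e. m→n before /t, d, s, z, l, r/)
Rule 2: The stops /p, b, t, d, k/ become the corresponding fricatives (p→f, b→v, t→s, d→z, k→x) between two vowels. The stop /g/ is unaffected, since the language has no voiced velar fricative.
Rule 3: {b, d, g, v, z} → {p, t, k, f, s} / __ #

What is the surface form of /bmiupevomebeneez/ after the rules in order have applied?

Rule 1 (nasal place assimilation): no segment meets the environment; /bmiupevomebeneez/ is unchanged.
Rule 2 (intervocalic spirantization): /p/ is a stop between vowels /u/ and /e/, so it spirantizes to the fricative [f]. /b/ is a stop between vowels /e/ and /e/, so it spirantizes to the fricative [v]. /bmiupevomebeneez/ → bmiufevomeveneez.
Rule 3 (final devoicing): /z/ is a voiced obstruent in word-final position, so it devoices to [s]. /bmiufevomeveneez/ → bmiufevomevenees.

bmiufevomevenees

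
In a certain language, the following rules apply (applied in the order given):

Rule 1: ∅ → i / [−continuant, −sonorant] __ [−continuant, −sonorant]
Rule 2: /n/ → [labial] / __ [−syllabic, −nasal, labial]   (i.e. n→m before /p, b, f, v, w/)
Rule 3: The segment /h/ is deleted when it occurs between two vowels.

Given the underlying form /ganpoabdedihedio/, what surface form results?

Rule 1 (stop-cluster i-epenthesis): /b/ and /d/ form a stop–stop cluster, so [i] is inserted between them. /ganpoabdedihedio/ → ganpoabidedihedio.
Rule 2 (nasal place assimilation): /n/ precedes the labial consonant /p/, so it assimilates in place to [m]. /ganpoabidedihedio/ → gampoabidedihedio.
Rule 3 (intervocalic h-deletion): /h/ occurs between vowels /i/ and /e/, so it deletes. /gampoabidedihedio/ → gampoabidediedio.

gampoabidediedio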